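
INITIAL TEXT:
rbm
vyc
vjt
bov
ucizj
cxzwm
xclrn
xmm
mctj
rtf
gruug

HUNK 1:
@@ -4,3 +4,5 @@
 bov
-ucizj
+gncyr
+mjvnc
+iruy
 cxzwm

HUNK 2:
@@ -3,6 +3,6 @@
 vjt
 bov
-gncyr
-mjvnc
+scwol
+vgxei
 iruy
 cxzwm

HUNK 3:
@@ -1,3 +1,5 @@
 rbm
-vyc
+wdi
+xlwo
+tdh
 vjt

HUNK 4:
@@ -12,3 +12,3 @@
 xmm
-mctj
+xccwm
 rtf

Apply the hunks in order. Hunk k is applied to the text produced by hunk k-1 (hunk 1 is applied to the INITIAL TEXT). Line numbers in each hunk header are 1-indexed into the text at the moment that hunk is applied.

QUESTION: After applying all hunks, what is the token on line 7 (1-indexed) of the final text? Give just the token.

Hunk 1: at line 4 remove [ucizj] add [gncyr,mjvnc,iruy] -> 13 lines: rbm vyc vjt bov gncyr mjvnc iruy cxzwm xclrn xmm mctj rtf gruug
Hunk 2: at line 3 remove [gncyr,mjvnc] add [scwol,vgxei] -> 13 lines: rbm vyc vjt bov scwol vgxei iruy cxzwm xclrn xmm mctj rtf gruug
Hunk 3: at line 1 remove [vyc] add [wdi,xlwo,tdh] -> 15 lines: rbm wdi xlwo tdh vjt bov scwol vgxei iruy cxzwm xclrn xmm mctj rtf gruug
Hunk 4: at line 12 remove [mctj] add [xccwm] -> 15 lines: rbm wdi xlwo tdh vjt bov scwol vgxei iruy cxzwm xclrn xmm xccwm rtf gruug
Final line 7: scwol

Answer: scwol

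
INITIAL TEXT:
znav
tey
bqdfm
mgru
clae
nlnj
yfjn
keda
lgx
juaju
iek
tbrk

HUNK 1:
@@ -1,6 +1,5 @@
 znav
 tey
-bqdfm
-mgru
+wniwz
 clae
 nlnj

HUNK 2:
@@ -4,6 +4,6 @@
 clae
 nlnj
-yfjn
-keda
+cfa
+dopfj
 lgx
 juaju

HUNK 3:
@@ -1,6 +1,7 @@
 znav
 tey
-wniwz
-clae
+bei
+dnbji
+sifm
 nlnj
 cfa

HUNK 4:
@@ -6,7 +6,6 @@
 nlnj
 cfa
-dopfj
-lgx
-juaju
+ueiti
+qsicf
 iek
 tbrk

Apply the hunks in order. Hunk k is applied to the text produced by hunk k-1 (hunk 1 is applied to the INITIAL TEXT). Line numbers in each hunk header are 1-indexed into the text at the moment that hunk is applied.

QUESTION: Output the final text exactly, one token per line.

Hunk 1: at line 1 remove [bqdfm,mgru] add [wniwz] -> 11 lines: znav tey wniwz clae nlnj yfjn keda lgx juaju iek tbrk
Hunk 2: at line 4 remove [yfjn,keda] add [cfa,dopfj] -> 11 lines: znav tey wniwz clae nlnj cfa dopfj lgx juaju iek tbrk
Hunk 3: at line 1 remove [wniwz,clae] add [bei,dnbji,sifm] -> 12 lines: znav tey bei dnbji sifm nlnj cfa dopfj lgx juaju iek tbrk
Hunk 4: at line 6 remove [dopfj,lgx,juaju] add [ueiti,qsicf] -> 11 lines: znav tey bei dnbji sifm nlnj cfa ueiti qsicf iek tbrk

Answer: znav
tey
bei
dnbji
sifm
nlnj
cfa
ueiti
qsicf
iek
tbrk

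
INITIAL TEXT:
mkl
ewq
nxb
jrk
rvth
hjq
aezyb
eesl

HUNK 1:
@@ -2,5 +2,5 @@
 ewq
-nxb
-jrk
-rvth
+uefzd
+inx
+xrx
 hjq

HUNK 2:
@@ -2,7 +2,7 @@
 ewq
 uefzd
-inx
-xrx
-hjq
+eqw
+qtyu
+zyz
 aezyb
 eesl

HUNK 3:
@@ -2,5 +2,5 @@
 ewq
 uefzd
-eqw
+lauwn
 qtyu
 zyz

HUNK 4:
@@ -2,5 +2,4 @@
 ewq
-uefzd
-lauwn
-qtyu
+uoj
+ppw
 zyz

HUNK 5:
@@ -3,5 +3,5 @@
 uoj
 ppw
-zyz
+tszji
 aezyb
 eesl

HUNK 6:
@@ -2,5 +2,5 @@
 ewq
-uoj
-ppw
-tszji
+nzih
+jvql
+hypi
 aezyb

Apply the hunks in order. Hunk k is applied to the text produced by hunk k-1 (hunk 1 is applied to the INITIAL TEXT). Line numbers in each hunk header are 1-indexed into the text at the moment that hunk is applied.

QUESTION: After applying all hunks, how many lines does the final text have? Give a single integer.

Hunk 1: at line 2 remove [nxb,jrk,rvth] add [uefzd,inx,xrx] -> 8 lines: mkl ewq uefzd inx xrx hjq aezyb eesl
Hunk 2: at line 2 remove [inx,xrx,hjq] add [eqw,qtyu,zyz] -> 8 lines: mkl ewq uefzd eqw qtyu zyz aezyb eesl
Hunk 3: at line 2 remove [eqw] add [lauwn] -> 8 lines: mkl ewq uefzd lauwn qtyu zyz aezyb eesl
Hunk 4: at line 2 remove [uefzd,lauwn,qtyu] add [uoj,ppw] -> 7 lines: mkl ewq uoj ppw zyz aezyb eesl
Hunk 5: at line 3 remove [zyz] add [tszji] -> 7 lines: mkl ewq uoj ppw tszji aezyb eesl
Hunk 6: at line 2 remove [uoj,ppw,tszji] add [nzih,jvql,hypi] -> 7 lines: mkl ewq nzih jvql hypi aezyb eesl
Final line count: 7

Answer: 7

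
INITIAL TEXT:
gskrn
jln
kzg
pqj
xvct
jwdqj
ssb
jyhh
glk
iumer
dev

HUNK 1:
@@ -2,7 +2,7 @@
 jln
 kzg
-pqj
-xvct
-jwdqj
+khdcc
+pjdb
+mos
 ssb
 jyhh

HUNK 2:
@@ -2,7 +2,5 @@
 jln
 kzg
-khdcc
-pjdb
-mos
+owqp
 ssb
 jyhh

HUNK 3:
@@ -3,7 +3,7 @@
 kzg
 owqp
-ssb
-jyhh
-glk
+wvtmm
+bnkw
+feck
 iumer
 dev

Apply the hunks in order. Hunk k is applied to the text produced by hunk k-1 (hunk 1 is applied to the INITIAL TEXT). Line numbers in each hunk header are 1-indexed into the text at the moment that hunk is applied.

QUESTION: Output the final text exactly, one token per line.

Hunk 1: at line 2 remove [pqj,xvct,jwdqj] add [khdcc,pjdb,mos] -> 11 lines: gskrn jln kzg khdcc pjdb mos ssb jyhh glk iumer dev
Hunk 2: at line 2 remove [khdcc,pjdb,mos] add [owqp] -> 9 lines: gskrn jln kzg owqp ssb jyhh glk iumer dev
Hunk 3: at line 3 remove [ssb,jyhh,glk] add [wvtmm,bnkw,feck] -> 9 lines: gskrn jln kzg owqp wvtmm bnkw feck iumer dev

Answer: gskrn
jln
kzg
owqp
wvtmm
bnkw
feck
iumer
dev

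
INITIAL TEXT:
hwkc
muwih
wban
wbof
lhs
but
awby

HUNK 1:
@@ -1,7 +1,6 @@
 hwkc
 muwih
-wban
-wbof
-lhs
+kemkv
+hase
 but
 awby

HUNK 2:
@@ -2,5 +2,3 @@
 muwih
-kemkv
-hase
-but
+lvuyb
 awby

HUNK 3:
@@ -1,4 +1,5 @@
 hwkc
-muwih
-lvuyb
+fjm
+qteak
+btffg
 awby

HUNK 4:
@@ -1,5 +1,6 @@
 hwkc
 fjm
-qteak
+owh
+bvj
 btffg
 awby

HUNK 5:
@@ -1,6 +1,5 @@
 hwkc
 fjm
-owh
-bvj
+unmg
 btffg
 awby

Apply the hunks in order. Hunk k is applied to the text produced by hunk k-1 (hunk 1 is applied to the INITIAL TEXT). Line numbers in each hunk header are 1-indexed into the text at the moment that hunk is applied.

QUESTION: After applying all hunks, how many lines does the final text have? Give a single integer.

Hunk 1: at line 1 remove [wban,wbof,lhs] add [kemkv,hase] -> 6 lines: hwkc muwih kemkv hase but awby
Hunk 2: at line 2 remove [kemkv,hase,but] add [lvuyb] -> 4 lines: hwkc muwih lvuyb awby
Hunk 3: at line 1 remove [muwih,lvuyb] add [fjm,qteak,btffg] -> 5 lines: hwkc fjm qteak btffg awby
Hunk 4: at line 1 remove [qteak] add [owh,bvj] -> 6 lines: hwkc fjm owh bvj btffg awby
Hunk 5: at line 1 remove [owh,bvj] add [unmg] -> 5 lines: hwkc fjm unmg btffg awby
Final line count: 5

Answer: 5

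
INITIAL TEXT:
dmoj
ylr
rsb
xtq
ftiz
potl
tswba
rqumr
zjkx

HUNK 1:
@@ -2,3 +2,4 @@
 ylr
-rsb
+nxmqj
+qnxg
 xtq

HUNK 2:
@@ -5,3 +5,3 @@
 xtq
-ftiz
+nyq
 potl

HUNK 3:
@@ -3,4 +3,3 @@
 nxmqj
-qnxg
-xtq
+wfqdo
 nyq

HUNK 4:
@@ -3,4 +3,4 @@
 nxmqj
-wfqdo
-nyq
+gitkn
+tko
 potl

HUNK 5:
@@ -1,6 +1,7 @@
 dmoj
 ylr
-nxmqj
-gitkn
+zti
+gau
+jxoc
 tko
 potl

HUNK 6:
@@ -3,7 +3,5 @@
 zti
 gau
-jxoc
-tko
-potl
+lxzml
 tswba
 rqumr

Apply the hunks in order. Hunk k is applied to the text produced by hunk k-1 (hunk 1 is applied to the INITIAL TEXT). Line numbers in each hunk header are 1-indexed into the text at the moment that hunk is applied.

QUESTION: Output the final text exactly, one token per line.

Hunk 1: at line 2 remove [rsb] add [nxmqj,qnxg] -> 10 lines: dmoj ylr nxmqj qnxg xtq ftiz potl tswba rqumr zjkx
Hunk 2: at line 5 remove [ftiz] add [nyq] -> 10 lines: dmoj ylr nxmqj qnxg xtq nyq potl tswba rqumr zjkx
Hunk 3: at line 3 remove [qnxg,xtq] add [wfqdo] -> 9 lines: dmoj ylr nxmqj wfqdo nyq potl tswba rqumr zjkx
Hunk 4: at line 3 remove [wfqdo,nyq] add [gitkn,tko] -> 9 lines: dmoj ylr nxmqj gitkn tko potl tswba rqumr zjkx
Hunk 5: at line 1 remove [nxmqj,gitkn] add [zti,gau,jxoc] -> 10 lines: dmoj ylr zti gau jxoc tko potl tswba rqumr zjkx
Hunk 6: at line 3 remove [jxoc,tko,potl] add [lxzml] -> 8 lines: dmoj ylr zti gau lxzml tswba rqumr zjkx

Answer: dmoj
ylr
zti
gau
lxzml
tswba
rqumr
zjkx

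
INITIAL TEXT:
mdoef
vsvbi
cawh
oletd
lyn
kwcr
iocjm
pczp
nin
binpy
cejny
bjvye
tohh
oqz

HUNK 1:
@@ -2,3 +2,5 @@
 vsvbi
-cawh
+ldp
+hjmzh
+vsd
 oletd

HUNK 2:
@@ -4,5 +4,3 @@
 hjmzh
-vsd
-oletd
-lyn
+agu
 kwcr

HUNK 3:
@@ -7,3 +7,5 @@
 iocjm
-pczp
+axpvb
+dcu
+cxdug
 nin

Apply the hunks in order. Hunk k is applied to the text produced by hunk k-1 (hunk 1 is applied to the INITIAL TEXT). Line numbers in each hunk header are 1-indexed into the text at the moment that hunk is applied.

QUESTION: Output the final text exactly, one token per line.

Hunk 1: at line 2 remove [cawh] add [ldp,hjmzh,vsd] -> 16 lines: mdoef vsvbi ldp hjmzh vsd oletd lyn kwcr iocjm pczp nin binpy cejny bjvye tohh oqz
Hunk 2: at line 4 remove [vsd,oletd,lyn] add [agu] -> 14 lines: mdoef vsvbi ldp hjmzh agu kwcr iocjm pczp nin binpy cejny bjvye tohh oqz
Hunk 3: at line 7 remove [pczp] add [axpvb,dcu,cxdug] -> 16 lines: mdoef vsvbi ldp hjmzh agu kwcr iocjm axpvb dcu cxdug nin binpy cejny bjvye tohh oqz

Answer: mdoef
vsvbi
ldp
hjmzh
agu
kwcr
iocjm
axpvb
dcu
cxdug
nin
binpy
cejny
bjvye
tohh
oqz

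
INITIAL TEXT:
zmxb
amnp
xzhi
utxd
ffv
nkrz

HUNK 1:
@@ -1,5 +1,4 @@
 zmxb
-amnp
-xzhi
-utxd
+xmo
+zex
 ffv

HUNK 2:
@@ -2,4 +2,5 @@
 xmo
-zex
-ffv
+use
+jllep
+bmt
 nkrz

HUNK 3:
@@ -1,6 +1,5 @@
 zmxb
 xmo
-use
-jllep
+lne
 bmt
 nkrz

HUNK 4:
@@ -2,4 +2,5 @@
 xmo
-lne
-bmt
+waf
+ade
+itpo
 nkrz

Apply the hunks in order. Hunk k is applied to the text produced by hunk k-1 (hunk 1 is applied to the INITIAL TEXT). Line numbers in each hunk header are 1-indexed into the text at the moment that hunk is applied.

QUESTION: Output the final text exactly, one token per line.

Answer: zmxb
xmo
waf
ade
itpo
nkrz

Derivation:
Hunk 1: at line 1 remove [amnp,xzhi,utxd] add [xmo,zex] -> 5 lines: zmxb xmo zex ffv nkrz
Hunk 2: at line 2 remove [zex,ffv] add [use,jllep,bmt] -> 6 lines: zmxb xmo use jllep bmt nkrz
Hunk 3: at line 1 remove [use,jllep] add [lne] -> 5 lines: zmxb xmo lne bmt nkrz
Hunk 4: at line 2 remove [lne,bmt] add [waf,ade,itpo] -> 6 lines: zmxb xmo waf ade itpo nkrz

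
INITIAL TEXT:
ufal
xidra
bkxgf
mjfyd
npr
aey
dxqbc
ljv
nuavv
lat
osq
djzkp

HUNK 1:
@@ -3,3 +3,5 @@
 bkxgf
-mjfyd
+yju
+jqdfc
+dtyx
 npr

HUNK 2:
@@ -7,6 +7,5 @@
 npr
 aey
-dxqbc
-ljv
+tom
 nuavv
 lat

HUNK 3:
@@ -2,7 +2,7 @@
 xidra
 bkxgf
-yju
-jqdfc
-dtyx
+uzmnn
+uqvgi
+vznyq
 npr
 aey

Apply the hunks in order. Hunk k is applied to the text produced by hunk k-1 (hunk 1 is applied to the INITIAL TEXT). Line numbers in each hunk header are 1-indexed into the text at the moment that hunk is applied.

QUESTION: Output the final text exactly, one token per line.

Answer: ufal
xidra
bkxgf
uzmnn
uqvgi
vznyq
npr
aey
tom
nuavv
lat
osq
djzkp

Derivation:
Hunk 1: at line 3 remove [mjfyd] add [yju,jqdfc,dtyx] -> 14 lines: ufal xidra bkxgf yju jqdfc dtyx npr aey dxqbc ljv nuavv lat osq djzkp
Hunk 2: at line 7 remove [dxqbc,ljv] add [tom] -> 13 lines: ufal xidra bkxgf yju jqdfc dtyx npr aey tom nuavv lat osq djzkp
Hunk 3: at line 2 remove [yju,jqdfc,dtyx] add [uzmnn,uqvgi,vznyq] -> 13 lines: ufal xidra bkxgf uzmnn uqvgi vznyq npr aey tom nuavv lat osq djzkp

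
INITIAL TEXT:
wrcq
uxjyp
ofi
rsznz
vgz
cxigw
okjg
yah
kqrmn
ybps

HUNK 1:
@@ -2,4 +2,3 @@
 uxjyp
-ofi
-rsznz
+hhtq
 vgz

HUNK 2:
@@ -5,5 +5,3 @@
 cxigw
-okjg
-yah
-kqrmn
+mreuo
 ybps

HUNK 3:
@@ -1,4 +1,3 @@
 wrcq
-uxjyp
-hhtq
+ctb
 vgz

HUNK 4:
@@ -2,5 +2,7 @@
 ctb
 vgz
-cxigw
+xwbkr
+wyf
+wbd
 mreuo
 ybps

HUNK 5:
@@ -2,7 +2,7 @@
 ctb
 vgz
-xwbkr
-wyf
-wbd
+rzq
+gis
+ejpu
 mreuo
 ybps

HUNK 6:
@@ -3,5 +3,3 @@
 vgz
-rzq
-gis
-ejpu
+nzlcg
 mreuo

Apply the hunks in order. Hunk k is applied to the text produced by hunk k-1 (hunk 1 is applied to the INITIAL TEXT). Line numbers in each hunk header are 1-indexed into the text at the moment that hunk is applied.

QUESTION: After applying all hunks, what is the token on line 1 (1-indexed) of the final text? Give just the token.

Hunk 1: at line 2 remove [ofi,rsznz] add [hhtq] -> 9 lines: wrcq uxjyp hhtq vgz cxigw okjg yah kqrmn ybps
Hunk 2: at line 5 remove [okjg,yah,kqrmn] add [mreuo] -> 7 lines: wrcq uxjyp hhtq vgz cxigw mreuo ybps
Hunk 3: at line 1 remove [uxjyp,hhtq] add [ctb] -> 6 lines: wrcq ctb vgz cxigw mreuo ybps
Hunk 4: at line 2 remove [cxigw] add [xwbkr,wyf,wbd] -> 8 lines: wrcq ctb vgz xwbkr wyf wbd mreuo ybps
Hunk 5: at line 2 remove [xwbkr,wyf,wbd] add [rzq,gis,ejpu] -> 8 lines: wrcq ctb vgz rzq gis ejpu mreuo ybps
Hunk 6: at line 3 remove [rzq,gis,ejpu] add [nzlcg] -> 6 lines: wrcq ctb vgz nzlcg mreuo ybps
Final line 1: wrcq

Answer: wrcq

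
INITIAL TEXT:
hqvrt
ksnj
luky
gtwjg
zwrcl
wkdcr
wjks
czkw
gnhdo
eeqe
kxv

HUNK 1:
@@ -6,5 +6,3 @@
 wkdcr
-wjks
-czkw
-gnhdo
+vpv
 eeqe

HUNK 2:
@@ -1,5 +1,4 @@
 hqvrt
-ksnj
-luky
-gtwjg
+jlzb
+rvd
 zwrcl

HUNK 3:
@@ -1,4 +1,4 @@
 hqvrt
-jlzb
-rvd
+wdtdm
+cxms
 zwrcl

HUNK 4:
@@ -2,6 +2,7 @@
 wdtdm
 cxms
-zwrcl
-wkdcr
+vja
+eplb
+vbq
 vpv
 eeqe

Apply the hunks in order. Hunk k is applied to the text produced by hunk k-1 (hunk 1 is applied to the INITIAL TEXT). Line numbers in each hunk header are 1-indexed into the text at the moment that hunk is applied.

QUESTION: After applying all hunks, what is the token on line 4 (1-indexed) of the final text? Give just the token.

Answer: vja

Derivation:
Hunk 1: at line 6 remove [wjks,czkw,gnhdo] add [vpv] -> 9 lines: hqvrt ksnj luky gtwjg zwrcl wkdcr vpv eeqe kxv
Hunk 2: at line 1 remove [ksnj,luky,gtwjg] add [jlzb,rvd] -> 8 lines: hqvrt jlzb rvd zwrcl wkdcr vpv eeqe kxv
Hunk 3: at line 1 remove [jlzb,rvd] add [wdtdm,cxms] -> 8 lines: hqvrt wdtdm cxms zwrcl wkdcr vpv eeqe kxv
Hunk 4: at line 2 remove [zwrcl,wkdcr] add [vja,eplb,vbq] -> 9 lines: hqvrt wdtdm cxms vja eplb vbq vpv eeqe kxv
Final line 4: vja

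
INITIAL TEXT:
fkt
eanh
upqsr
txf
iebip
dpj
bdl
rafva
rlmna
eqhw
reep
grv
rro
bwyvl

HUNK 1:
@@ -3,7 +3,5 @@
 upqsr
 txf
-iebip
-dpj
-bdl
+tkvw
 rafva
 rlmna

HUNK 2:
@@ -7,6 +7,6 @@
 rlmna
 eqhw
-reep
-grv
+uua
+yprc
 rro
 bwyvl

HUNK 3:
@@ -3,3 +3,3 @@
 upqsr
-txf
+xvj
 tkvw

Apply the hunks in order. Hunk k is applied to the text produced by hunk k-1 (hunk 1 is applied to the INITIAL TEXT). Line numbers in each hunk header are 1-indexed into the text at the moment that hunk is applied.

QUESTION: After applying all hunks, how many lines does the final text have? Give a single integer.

Answer: 12

Derivation:
Hunk 1: at line 3 remove [iebip,dpj,bdl] add [tkvw] -> 12 lines: fkt eanh upqsr txf tkvw rafva rlmna eqhw reep grv rro bwyvl
Hunk 2: at line 7 remove [reep,grv] add [uua,yprc] -> 12 lines: fkt eanh upqsr txf tkvw rafva rlmna eqhw uua yprc rro bwyvl
Hunk 3: at line 3 remove [txf] add [xvj] -> 12 lines: fkt eanh upqsr xvj tkvw rafva rlmna eqhw uua yprc rro bwyvl
Final line count: 12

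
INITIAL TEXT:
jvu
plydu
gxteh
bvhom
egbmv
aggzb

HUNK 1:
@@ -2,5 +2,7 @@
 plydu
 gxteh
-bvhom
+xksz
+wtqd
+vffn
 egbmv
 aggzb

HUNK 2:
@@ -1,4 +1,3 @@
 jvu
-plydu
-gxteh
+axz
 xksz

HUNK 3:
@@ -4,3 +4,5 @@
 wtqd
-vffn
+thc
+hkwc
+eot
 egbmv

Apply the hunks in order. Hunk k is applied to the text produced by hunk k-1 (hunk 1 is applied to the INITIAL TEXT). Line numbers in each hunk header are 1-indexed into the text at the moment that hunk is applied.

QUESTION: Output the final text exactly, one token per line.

Hunk 1: at line 2 remove [bvhom] add [xksz,wtqd,vffn] -> 8 lines: jvu plydu gxteh xksz wtqd vffn egbmv aggzb
Hunk 2: at line 1 remove [plydu,gxteh] add [axz] -> 7 lines: jvu axz xksz wtqd vffn egbmv aggzb
Hunk 3: at line 4 remove [vffn] add [thc,hkwc,eot] -> 9 lines: jvu axz xksz wtqd thc hkwc eot egbmv aggzb

Answer: jvu
axz
xksz
wtqd
thc
hkwc
eot
egbmv
aggzb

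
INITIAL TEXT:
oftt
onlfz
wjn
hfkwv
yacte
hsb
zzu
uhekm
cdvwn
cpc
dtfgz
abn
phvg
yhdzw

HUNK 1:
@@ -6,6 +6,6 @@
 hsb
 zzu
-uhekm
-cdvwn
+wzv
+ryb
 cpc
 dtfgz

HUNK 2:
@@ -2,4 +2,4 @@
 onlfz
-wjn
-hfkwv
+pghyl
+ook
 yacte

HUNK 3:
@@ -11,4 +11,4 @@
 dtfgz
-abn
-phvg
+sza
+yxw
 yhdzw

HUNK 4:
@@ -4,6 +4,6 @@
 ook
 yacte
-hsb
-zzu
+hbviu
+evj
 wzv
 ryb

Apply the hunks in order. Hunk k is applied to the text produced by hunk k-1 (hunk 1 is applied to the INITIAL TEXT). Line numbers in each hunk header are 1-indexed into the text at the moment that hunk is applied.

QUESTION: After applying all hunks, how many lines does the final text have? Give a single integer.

Answer: 14

Derivation:
Hunk 1: at line 6 remove [uhekm,cdvwn] add [wzv,ryb] -> 14 lines: oftt onlfz wjn hfkwv yacte hsb zzu wzv ryb cpc dtfgz abn phvg yhdzw
Hunk 2: at line 2 remove [wjn,hfkwv] add [pghyl,ook] -> 14 lines: oftt onlfz pghyl ook yacte hsb zzu wzv ryb cpc dtfgz abn phvg yhdzw
Hunk 3: at line 11 remove [abn,phvg] add [sza,yxw] -> 14 lines: oftt onlfz pghyl ook yacte hsb zzu wzv ryb cpc dtfgz sza yxw yhdzw
Hunk 4: at line 4 remove [hsb,zzu] add [hbviu,evj] -> 14 lines: oftt onlfz pghyl ook yacte hbviu evj wzv ryb cpc dtfgz sza yxw yhdzw
Final line count: 14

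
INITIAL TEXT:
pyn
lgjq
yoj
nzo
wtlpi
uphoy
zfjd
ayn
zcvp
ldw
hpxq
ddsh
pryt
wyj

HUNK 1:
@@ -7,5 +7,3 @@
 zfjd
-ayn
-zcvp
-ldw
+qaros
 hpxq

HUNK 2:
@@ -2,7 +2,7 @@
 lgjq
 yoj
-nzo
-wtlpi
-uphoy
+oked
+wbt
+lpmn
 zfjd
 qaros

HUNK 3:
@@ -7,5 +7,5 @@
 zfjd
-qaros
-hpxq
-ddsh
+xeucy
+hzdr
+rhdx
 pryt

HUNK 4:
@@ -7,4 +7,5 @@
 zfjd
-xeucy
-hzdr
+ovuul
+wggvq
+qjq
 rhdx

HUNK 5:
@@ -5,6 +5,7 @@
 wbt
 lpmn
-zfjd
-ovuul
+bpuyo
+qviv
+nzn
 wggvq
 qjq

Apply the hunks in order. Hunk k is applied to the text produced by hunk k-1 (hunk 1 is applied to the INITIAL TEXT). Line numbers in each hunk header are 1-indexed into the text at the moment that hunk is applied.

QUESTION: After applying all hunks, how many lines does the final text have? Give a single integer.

Hunk 1: at line 7 remove [ayn,zcvp,ldw] add [qaros] -> 12 lines: pyn lgjq yoj nzo wtlpi uphoy zfjd qaros hpxq ddsh pryt wyj
Hunk 2: at line 2 remove [nzo,wtlpi,uphoy] add [oked,wbt,lpmn] -> 12 lines: pyn lgjq yoj oked wbt lpmn zfjd qaros hpxq ddsh pryt wyj
Hunk 3: at line 7 remove [qaros,hpxq,ddsh] add [xeucy,hzdr,rhdx] -> 12 lines: pyn lgjq yoj oked wbt lpmn zfjd xeucy hzdr rhdx pryt wyj
Hunk 4: at line 7 remove [xeucy,hzdr] add [ovuul,wggvq,qjq] -> 13 lines: pyn lgjq yoj oked wbt lpmn zfjd ovuul wggvq qjq rhdx pryt wyj
Hunk 5: at line 5 remove [zfjd,ovuul] add [bpuyo,qviv,nzn] -> 14 lines: pyn lgjq yoj oked wbt lpmn bpuyo qviv nzn wggvq qjq rhdx pryt wyj
Final line count: 14

Answer: 14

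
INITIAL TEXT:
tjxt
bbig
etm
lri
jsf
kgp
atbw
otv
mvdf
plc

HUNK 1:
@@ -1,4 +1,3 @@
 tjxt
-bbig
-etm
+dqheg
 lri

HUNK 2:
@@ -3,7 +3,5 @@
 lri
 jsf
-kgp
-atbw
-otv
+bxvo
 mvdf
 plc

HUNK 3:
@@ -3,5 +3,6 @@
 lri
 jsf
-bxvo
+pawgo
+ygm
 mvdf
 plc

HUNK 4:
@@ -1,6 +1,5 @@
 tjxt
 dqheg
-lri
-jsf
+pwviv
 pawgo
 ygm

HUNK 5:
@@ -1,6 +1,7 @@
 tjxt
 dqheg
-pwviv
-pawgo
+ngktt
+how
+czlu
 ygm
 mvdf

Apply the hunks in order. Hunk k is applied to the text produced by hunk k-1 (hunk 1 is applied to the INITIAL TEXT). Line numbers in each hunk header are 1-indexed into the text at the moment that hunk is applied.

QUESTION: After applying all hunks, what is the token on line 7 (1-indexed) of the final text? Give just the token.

Answer: mvdf

Derivation:
Hunk 1: at line 1 remove [bbig,etm] add [dqheg] -> 9 lines: tjxt dqheg lri jsf kgp atbw otv mvdf plc
Hunk 2: at line 3 remove [kgp,atbw,otv] add [bxvo] -> 7 lines: tjxt dqheg lri jsf bxvo mvdf plc
Hunk 3: at line 3 remove [bxvo] add [pawgo,ygm] -> 8 lines: tjxt dqheg lri jsf pawgo ygm mvdf plc
Hunk 4: at line 1 remove [lri,jsf] add [pwviv] -> 7 lines: tjxt dqheg pwviv pawgo ygm mvdf plc
Hunk 5: at line 1 remove [pwviv,pawgo] add [ngktt,how,czlu] -> 8 lines: tjxt dqheg ngktt how czlu ygm mvdf plc
Final line 7: mvdf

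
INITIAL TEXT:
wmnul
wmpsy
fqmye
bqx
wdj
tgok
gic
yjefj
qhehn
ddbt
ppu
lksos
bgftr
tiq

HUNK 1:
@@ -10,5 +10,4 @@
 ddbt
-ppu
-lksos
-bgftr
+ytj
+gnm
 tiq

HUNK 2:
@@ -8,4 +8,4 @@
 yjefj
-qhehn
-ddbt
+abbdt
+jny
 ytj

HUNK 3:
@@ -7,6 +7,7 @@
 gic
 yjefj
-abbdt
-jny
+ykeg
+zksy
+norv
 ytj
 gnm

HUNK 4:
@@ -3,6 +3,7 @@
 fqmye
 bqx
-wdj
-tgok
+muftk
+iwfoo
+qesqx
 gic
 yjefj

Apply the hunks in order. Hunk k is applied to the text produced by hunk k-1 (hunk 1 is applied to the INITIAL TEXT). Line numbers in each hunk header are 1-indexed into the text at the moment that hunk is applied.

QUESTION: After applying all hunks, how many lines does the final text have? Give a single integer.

Answer: 15

Derivation:
Hunk 1: at line 10 remove [ppu,lksos,bgftr] add [ytj,gnm] -> 13 lines: wmnul wmpsy fqmye bqx wdj tgok gic yjefj qhehn ddbt ytj gnm tiq
Hunk 2: at line 8 remove [qhehn,ddbt] add [abbdt,jny] -> 13 lines: wmnul wmpsy fqmye bqx wdj tgok gic yjefj abbdt jny ytj gnm tiq
Hunk 3: at line 7 remove [abbdt,jny] add [ykeg,zksy,norv] -> 14 lines: wmnul wmpsy fqmye bqx wdj tgok gic yjefj ykeg zksy norv ytj gnm tiq
Hunk 4: at line 3 remove [wdj,tgok] add [muftk,iwfoo,qesqx] -> 15 lines: wmnul wmpsy fqmye bqx muftk iwfoo qesqx gic yjefj ykeg zksy norv ytj gnm tiq
Final line count: 15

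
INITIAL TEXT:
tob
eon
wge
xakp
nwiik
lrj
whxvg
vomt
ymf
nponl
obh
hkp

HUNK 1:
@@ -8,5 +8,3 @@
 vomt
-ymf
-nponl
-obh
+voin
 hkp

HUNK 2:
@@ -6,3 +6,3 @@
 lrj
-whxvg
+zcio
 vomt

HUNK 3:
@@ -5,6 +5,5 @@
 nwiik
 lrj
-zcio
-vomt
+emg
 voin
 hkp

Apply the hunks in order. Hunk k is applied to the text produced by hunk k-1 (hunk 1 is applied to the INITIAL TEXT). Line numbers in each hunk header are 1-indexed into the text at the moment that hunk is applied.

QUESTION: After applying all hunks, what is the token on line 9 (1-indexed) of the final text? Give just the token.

Hunk 1: at line 8 remove [ymf,nponl,obh] add [voin] -> 10 lines: tob eon wge xakp nwiik lrj whxvg vomt voin hkp
Hunk 2: at line 6 remove [whxvg] add [zcio] -> 10 lines: tob eon wge xakp nwiik lrj zcio vomt voin hkp
Hunk 3: at line 5 remove [zcio,vomt] add [emg] -> 9 lines: tob eon wge xakp nwiik lrj emg voin hkp
Final line 9: hkp

Answer: hkp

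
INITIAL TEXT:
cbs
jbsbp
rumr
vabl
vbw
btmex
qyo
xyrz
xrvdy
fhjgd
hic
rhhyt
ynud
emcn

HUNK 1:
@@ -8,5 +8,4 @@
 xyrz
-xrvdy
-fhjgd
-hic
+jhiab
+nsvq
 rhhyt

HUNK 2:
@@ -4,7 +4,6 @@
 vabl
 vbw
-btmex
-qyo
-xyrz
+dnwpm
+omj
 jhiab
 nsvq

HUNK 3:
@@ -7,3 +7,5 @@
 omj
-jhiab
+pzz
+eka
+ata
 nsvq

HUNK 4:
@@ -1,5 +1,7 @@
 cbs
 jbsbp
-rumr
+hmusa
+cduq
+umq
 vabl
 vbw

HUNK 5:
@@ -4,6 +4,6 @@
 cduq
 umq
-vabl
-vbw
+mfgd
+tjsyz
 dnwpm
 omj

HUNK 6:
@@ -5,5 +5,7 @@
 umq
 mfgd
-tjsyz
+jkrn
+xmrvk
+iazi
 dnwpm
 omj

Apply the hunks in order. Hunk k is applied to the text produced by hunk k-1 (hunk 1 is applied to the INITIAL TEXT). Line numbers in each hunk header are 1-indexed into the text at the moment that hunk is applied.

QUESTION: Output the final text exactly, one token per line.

Answer: cbs
jbsbp
hmusa
cduq
umq
mfgd
jkrn
xmrvk
iazi
dnwpm
omj
pzz
eka
ata
nsvq
rhhyt
ynud
emcn

Derivation:
Hunk 1: at line 8 remove [xrvdy,fhjgd,hic] add [jhiab,nsvq] -> 13 lines: cbs jbsbp rumr vabl vbw btmex qyo xyrz jhiab nsvq rhhyt ynud emcn
Hunk 2: at line 4 remove [btmex,qyo,xyrz] add [dnwpm,omj] -> 12 lines: cbs jbsbp rumr vabl vbw dnwpm omj jhiab nsvq rhhyt ynud emcn
Hunk 3: at line 7 remove [jhiab] add [pzz,eka,ata] -> 14 lines: cbs jbsbp rumr vabl vbw dnwpm omj pzz eka ata nsvq rhhyt ynud emcn
Hunk 4: at line 1 remove [rumr] add [hmusa,cduq,umq] -> 16 lines: cbs jbsbp hmusa cduq umq vabl vbw dnwpm omj pzz eka ata nsvq rhhyt ynud emcn
Hunk 5: at line 4 remove [vabl,vbw] add [mfgd,tjsyz] -> 16 lines: cbs jbsbp hmusa cduq umq mfgd tjsyz dnwpm omj pzz eka ata nsvq rhhyt ynud emcn
Hunk 6: at line 5 remove [tjsyz] add [jkrn,xmrvk,iazi] -> 18 lines: cbs jbsbp hmusa cduq umq mfgd jkrn xmrvk iazi dnwpm omj pzz eka ata nsvq rhhyt ynud emcn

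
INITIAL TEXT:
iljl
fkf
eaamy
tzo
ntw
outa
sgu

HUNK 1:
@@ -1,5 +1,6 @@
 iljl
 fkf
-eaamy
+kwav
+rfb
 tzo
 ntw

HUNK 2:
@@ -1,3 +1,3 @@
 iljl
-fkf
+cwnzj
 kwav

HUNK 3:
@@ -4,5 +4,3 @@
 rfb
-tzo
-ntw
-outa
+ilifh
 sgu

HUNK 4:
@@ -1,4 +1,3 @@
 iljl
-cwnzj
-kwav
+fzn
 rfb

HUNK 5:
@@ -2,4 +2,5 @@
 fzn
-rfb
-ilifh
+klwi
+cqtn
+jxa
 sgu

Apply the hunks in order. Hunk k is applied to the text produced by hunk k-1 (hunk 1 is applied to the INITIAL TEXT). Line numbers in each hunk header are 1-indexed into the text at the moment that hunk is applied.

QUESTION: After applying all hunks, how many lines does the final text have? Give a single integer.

Hunk 1: at line 1 remove [eaamy] add [kwav,rfb] -> 8 lines: iljl fkf kwav rfb tzo ntw outa sgu
Hunk 2: at line 1 remove [fkf] add [cwnzj] -> 8 lines: iljl cwnzj kwav rfb tzo ntw outa sgu
Hunk 3: at line 4 remove [tzo,ntw,outa] add [ilifh] -> 6 lines: iljl cwnzj kwav rfb ilifh sgu
Hunk 4: at line 1 remove [cwnzj,kwav] add [fzn] -> 5 lines: iljl fzn rfb ilifh sgu
Hunk 5: at line 2 remove [rfb,ilifh] add [klwi,cqtn,jxa] -> 6 lines: iljl fzn klwi cqtn jxa sgu
Final line count: 6

Answer: 6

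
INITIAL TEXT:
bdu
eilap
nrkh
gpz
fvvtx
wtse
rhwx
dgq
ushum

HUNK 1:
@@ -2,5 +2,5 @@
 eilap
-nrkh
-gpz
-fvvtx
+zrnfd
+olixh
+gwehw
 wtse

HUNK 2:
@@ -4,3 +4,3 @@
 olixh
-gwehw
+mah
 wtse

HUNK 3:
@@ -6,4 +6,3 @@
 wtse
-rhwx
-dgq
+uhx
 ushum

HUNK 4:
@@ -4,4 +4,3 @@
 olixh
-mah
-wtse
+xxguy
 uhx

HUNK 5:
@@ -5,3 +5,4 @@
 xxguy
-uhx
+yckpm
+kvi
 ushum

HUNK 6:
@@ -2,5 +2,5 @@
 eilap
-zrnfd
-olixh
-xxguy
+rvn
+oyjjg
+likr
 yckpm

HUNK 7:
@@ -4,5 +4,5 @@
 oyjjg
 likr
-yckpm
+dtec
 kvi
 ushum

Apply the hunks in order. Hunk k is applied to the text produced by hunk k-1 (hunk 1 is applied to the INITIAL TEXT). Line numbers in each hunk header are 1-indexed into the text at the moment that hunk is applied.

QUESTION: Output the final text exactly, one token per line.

Hunk 1: at line 2 remove [nrkh,gpz,fvvtx] add [zrnfd,olixh,gwehw] -> 9 lines: bdu eilap zrnfd olixh gwehw wtse rhwx dgq ushum
Hunk 2: at line 4 remove [gwehw] add [mah] -> 9 lines: bdu eilap zrnfd olixh mah wtse rhwx dgq ushum
Hunk 3: at line 6 remove [rhwx,dgq] add [uhx] -> 8 lines: bdu eilap zrnfd olixh mah wtse uhx ushum
Hunk 4: at line 4 remove [mah,wtse] add [xxguy] -> 7 lines: bdu eilap zrnfd olixh xxguy uhx ushum
Hunk 5: at line 5 remove [uhx] add [yckpm,kvi] -> 8 lines: bdu eilap zrnfd olixh xxguy yckpm kvi ushum
Hunk 6: at line 2 remove [zrnfd,olixh,xxguy] add [rvn,oyjjg,likr] -> 8 lines: bdu eilap rvn oyjjg likr yckpm kvi ushum
Hunk 7: at line 4 remove [yckpm] add [dtec] -> 8 lines: bdu eilap rvn oyjjg likr dtec kvi ushum

Answer: bdu
eilap
rvn
oyjjg
likr
dtec
kvi
ushum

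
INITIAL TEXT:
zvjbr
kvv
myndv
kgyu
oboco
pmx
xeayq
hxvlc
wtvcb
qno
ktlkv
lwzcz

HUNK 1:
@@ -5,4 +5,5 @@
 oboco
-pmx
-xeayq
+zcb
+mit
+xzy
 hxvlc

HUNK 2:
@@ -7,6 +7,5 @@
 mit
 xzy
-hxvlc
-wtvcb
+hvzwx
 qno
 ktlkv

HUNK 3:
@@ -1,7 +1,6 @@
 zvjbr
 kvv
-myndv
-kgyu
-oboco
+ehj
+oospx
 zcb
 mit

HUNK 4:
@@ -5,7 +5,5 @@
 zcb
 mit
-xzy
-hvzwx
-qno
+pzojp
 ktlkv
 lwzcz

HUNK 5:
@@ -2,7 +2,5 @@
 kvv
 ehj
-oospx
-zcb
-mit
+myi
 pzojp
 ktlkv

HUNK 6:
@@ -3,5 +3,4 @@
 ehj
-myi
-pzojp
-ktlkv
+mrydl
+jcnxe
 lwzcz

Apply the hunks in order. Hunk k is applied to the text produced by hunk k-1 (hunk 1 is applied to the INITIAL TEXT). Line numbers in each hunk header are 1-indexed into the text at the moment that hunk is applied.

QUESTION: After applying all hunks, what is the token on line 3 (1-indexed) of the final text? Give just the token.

Answer: ehj

Derivation:
Hunk 1: at line 5 remove [pmx,xeayq] add [zcb,mit,xzy] -> 13 lines: zvjbr kvv myndv kgyu oboco zcb mit xzy hxvlc wtvcb qno ktlkv lwzcz
Hunk 2: at line 7 remove [hxvlc,wtvcb] add [hvzwx] -> 12 lines: zvjbr kvv myndv kgyu oboco zcb mit xzy hvzwx qno ktlkv lwzcz
Hunk 3: at line 1 remove [myndv,kgyu,oboco] add [ehj,oospx] -> 11 lines: zvjbr kvv ehj oospx zcb mit xzy hvzwx qno ktlkv lwzcz
Hunk 4: at line 5 remove [xzy,hvzwx,qno] add [pzojp] -> 9 lines: zvjbr kvv ehj oospx zcb mit pzojp ktlkv lwzcz
Hunk 5: at line 2 remove [oospx,zcb,mit] add [myi] -> 7 lines: zvjbr kvv ehj myi pzojp ktlkv lwzcz
Hunk 6: at line 3 remove [myi,pzojp,ktlkv] add [mrydl,jcnxe] -> 6 lines: zvjbr kvv ehj mrydl jcnxe lwzcz
Final line 3: ehj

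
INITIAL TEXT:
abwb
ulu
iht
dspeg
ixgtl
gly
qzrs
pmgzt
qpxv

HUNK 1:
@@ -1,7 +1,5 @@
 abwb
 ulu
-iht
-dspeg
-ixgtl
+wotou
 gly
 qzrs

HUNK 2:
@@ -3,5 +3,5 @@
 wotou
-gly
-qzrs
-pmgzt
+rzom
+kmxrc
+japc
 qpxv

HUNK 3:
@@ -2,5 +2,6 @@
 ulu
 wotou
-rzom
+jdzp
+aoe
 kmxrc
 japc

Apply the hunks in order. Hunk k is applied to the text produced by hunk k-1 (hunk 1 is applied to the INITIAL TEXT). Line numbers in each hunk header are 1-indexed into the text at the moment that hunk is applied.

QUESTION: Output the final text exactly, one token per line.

Answer: abwb
ulu
wotou
jdzp
aoe
kmxrc
japc
qpxv

Derivation:
Hunk 1: at line 1 remove [iht,dspeg,ixgtl] add [wotou] -> 7 lines: abwb ulu wotou gly qzrs pmgzt qpxv
Hunk 2: at line 3 remove [gly,qzrs,pmgzt] add [rzom,kmxrc,japc] -> 7 lines: abwb ulu wotou rzom kmxrc japc qpxv
Hunk 3: at line 2 remove [rzom] add [jdzp,aoe] -> 8 lines: abwb ulu wotou jdzp aoe kmxrc japc qpxv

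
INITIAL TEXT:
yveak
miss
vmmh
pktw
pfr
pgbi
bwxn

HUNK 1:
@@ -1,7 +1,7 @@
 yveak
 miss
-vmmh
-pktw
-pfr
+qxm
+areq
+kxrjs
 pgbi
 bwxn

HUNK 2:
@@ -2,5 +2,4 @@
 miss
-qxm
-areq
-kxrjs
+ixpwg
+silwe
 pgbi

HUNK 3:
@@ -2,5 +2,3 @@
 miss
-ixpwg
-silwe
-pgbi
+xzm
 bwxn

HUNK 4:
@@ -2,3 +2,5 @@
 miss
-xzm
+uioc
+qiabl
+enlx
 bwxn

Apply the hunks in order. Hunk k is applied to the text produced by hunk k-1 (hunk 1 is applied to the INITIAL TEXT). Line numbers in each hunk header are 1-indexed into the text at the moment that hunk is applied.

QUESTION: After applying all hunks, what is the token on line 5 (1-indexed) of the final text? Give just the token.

Hunk 1: at line 1 remove [vmmh,pktw,pfr] add [qxm,areq,kxrjs] -> 7 lines: yveak miss qxm areq kxrjs pgbi bwxn
Hunk 2: at line 2 remove [qxm,areq,kxrjs] add [ixpwg,silwe] -> 6 lines: yveak miss ixpwg silwe pgbi bwxn
Hunk 3: at line 2 remove [ixpwg,silwe,pgbi] add [xzm] -> 4 lines: yveak miss xzm bwxn
Hunk 4: at line 2 remove [xzm] add [uioc,qiabl,enlx] -> 6 lines: yveak miss uioc qiabl enlx bwxn
Final line 5: enlx

Answer: enlx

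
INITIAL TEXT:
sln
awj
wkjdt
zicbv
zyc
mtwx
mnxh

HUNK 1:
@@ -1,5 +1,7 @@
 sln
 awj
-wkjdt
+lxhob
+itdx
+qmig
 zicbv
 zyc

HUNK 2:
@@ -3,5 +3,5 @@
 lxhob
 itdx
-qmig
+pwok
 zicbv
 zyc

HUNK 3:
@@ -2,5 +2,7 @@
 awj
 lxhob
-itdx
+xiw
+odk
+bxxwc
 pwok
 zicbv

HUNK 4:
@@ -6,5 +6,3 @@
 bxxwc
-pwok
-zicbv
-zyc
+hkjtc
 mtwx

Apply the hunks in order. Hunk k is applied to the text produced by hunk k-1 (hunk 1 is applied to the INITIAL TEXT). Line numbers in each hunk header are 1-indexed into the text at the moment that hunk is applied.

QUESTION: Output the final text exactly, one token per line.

Answer: sln
awj
lxhob
xiw
odk
bxxwc
hkjtc
mtwx
mnxh

Derivation:
Hunk 1: at line 1 remove [wkjdt] add [lxhob,itdx,qmig] -> 9 lines: sln awj lxhob itdx qmig zicbv zyc mtwx mnxh
Hunk 2: at line 3 remove [qmig] add [pwok] -> 9 lines: sln awj lxhob itdx pwok zicbv zyc mtwx mnxh
Hunk 3: at line 2 remove [itdx] add [xiw,odk,bxxwc] -> 11 lines: sln awj lxhob xiw odk bxxwc pwok zicbv zyc mtwx mnxh
Hunk 4: at line 6 remove [pwok,zicbv,zyc] add [hkjtc] -> 9 lines: sln awj lxhob xiw odk bxxwc hkjtc mtwx mnxh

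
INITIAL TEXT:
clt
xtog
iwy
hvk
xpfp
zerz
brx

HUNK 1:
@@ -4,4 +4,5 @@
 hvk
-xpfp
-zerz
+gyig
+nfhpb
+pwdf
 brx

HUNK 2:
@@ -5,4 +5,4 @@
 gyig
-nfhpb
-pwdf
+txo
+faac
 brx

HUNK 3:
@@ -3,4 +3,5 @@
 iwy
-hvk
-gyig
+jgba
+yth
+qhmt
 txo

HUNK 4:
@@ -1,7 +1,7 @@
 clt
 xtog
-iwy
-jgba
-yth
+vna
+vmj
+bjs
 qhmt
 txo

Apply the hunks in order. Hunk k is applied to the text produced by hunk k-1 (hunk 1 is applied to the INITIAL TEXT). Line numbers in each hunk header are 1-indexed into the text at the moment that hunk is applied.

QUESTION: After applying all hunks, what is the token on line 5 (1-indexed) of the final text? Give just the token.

Hunk 1: at line 4 remove [xpfp,zerz] add [gyig,nfhpb,pwdf] -> 8 lines: clt xtog iwy hvk gyig nfhpb pwdf brx
Hunk 2: at line 5 remove [nfhpb,pwdf] add [txo,faac] -> 8 lines: clt xtog iwy hvk gyig txo faac brx
Hunk 3: at line 3 remove [hvk,gyig] add [jgba,yth,qhmt] -> 9 lines: clt xtog iwy jgba yth qhmt txo faac brx
Hunk 4: at line 1 remove [iwy,jgba,yth] add [vna,vmj,bjs] -> 9 lines: clt xtog vna vmj bjs qhmt txo faac brx
Final line 5: bjs

Answer: bjs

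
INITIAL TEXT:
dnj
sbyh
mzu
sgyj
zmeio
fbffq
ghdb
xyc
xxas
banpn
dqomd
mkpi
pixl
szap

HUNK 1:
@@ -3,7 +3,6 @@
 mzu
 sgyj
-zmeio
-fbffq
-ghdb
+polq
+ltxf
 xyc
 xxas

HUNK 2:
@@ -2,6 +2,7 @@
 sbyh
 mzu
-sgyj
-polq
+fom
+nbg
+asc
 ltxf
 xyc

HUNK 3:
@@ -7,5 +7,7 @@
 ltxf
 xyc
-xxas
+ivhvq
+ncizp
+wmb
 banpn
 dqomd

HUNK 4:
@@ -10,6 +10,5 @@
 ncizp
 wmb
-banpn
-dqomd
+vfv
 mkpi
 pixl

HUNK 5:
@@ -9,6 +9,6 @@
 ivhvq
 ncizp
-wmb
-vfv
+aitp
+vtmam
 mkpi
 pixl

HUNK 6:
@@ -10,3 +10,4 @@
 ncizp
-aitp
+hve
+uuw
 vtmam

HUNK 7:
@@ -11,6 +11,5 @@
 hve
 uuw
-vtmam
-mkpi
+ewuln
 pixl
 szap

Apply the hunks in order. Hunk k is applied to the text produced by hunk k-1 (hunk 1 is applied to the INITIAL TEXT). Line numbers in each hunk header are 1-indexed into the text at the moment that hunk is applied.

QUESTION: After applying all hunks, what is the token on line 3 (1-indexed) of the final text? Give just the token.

Answer: mzu

Derivation:
Hunk 1: at line 3 remove [zmeio,fbffq,ghdb] add [polq,ltxf] -> 13 lines: dnj sbyh mzu sgyj polq ltxf xyc xxas banpn dqomd mkpi pixl szap
Hunk 2: at line 2 remove [sgyj,polq] add [fom,nbg,asc] -> 14 lines: dnj sbyh mzu fom nbg asc ltxf xyc xxas banpn dqomd mkpi pixl szap
Hunk 3: at line 7 remove [xxas] add [ivhvq,ncizp,wmb] -> 16 lines: dnj sbyh mzu fom nbg asc ltxf xyc ivhvq ncizp wmb banpn dqomd mkpi pixl szap
Hunk 4: at line 10 remove [banpn,dqomd] add [vfv] -> 15 lines: dnj sbyh mzu fom nbg asc ltxf xyc ivhvq ncizp wmb vfv mkpi pixl szap
Hunk 5: at line 9 remove [wmb,vfv] add [aitp,vtmam] -> 15 lines: dnj sbyh mzu fom nbg asc ltxf xyc ivhvq ncizp aitp vtmam mkpi pixl szap
Hunk 6: at line 10 remove [aitp] add [hve,uuw] -> 16 lines: dnj sbyh mzu fom nbg asc ltxf xyc ivhvq ncizp hve uuw vtmam mkpi pixl szap
Hunk 7: at line 11 remove [vtmam,mkpi] add [ewuln] -> 15 lines: dnj sbyh mzu fom nbg asc ltxf xyc ivhvq ncizp hve uuw ewuln pixl szap
Final line 3: mzu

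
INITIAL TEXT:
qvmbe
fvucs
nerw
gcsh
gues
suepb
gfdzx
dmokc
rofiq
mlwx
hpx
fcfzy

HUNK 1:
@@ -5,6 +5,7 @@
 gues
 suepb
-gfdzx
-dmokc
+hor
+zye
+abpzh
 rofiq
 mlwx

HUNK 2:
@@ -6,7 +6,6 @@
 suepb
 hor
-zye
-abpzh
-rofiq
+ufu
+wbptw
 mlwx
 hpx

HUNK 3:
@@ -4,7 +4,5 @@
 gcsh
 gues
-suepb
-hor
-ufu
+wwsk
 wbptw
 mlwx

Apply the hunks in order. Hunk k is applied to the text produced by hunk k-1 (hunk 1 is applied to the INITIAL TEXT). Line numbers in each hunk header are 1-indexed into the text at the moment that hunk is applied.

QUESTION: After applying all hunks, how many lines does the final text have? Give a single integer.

Answer: 10

Derivation:
Hunk 1: at line 5 remove [gfdzx,dmokc] add [hor,zye,abpzh] -> 13 lines: qvmbe fvucs nerw gcsh gues suepb hor zye abpzh rofiq mlwx hpx fcfzy
Hunk 2: at line 6 remove [zye,abpzh,rofiq] add [ufu,wbptw] -> 12 lines: qvmbe fvucs nerw gcsh gues suepb hor ufu wbptw mlwx hpx fcfzy
Hunk 3: at line 4 remove [suepb,hor,ufu] add [wwsk] -> 10 lines: qvmbe fvucs nerw gcsh gues wwsk wbptw mlwx hpx fcfzy
Final line count: 10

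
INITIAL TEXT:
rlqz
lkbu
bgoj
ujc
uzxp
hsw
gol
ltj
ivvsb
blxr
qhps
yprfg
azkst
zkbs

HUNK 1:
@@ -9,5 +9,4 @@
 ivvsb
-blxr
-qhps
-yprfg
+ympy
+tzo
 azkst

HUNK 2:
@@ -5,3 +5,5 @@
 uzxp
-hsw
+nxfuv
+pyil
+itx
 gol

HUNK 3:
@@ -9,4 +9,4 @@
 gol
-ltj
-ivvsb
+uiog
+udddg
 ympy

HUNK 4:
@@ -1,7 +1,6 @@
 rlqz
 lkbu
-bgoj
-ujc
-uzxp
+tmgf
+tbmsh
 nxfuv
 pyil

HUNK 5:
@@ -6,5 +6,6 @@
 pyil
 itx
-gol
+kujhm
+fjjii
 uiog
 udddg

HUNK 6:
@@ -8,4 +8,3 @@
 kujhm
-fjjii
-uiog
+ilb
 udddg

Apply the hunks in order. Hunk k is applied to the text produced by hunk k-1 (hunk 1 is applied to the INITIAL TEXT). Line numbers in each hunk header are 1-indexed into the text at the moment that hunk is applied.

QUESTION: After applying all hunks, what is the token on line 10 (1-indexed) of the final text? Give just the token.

Hunk 1: at line 9 remove [blxr,qhps,yprfg] add [ympy,tzo] -> 13 lines: rlqz lkbu bgoj ujc uzxp hsw gol ltj ivvsb ympy tzo azkst zkbs
Hunk 2: at line 5 remove [hsw] add [nxfuv,pyil,itx] -> 15 lines: rlqz lkbu bgoj ujc uzxp nxfuv pyil itx gol ltj ivvsb ympy tzo azkst zkbs
Hunk 3: at line 9 remove [ltj,ivvsb] add [uiog,udddg] -> 15 lines: rlqz lkbu bgoj ujc uzxp nxfuv pyil itx gol uiog udddg ympy tzo azkst zkbs
Hunk 4: at line 1 remove [bgoj,ujc,uzxp] add [tmgf,tbmsh] -> 14 lines: rlqz lkbu tmgf tbmsh nxfuv pyil itx gol uiog udddg ympy tzo azkst zkbs
Hunk 5: at line 6 remove [gol] add [kujhm,fjjii] -> 15 lines: rlqz lkbu tmgf tbmsh nxfuv pyil itx kujhm fjjii uiog udddg ympy tzo azkst zkbs
Hunk 6: at line 8 remove [fjjii,uiog] add [ilb] -> 14 lines: rlqz lkbu tmgf tbmsh nxfuv pyil itx kujhm ilb udddg ympy tzo azkst zkbs
Final line 10: udddg

Answer: udddg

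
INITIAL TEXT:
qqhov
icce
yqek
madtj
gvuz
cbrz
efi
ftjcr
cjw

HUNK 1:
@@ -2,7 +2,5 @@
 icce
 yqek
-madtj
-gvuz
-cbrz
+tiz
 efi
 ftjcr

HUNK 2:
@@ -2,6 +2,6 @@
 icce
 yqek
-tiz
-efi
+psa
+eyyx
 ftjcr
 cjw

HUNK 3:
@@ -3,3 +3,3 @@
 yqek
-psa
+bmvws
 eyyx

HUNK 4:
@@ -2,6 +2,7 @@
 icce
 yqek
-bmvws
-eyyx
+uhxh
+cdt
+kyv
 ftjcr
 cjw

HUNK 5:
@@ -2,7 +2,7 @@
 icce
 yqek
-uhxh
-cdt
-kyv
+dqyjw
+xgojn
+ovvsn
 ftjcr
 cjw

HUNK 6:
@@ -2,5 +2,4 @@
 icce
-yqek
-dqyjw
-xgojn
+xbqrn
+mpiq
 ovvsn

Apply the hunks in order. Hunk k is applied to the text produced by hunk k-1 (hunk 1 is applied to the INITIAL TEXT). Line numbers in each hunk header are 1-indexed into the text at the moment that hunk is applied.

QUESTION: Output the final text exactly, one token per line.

Answer: qqhov
icce
xbqrn
mpiq
ovvsn
ftjcr
cjw

Derivation:
Hunk 1: at line 2 remove [madtj,gvuz,cbrz] add [tiz] -> 7 lines: qqhov icce yqek tiz efi ftjcr cjw
Hunk 2: at line 2 remove [tiz,efi] add [psa,eyyx] -> 7 lines: qqhov icce yqek psa eyyx ftjcr cjw
Hunk 3: at line 3 remove [psa] add [bmvws] -> 7 lines: qqhov icce yqek bmvws eyyx ftjcr cjw
Hunk 4: at line 2 remove [bmvws,eyyx] add [uhxh,cdt,kyv] -> 8 lines: qqhov icce yqek uhxh cdt kyv ftjcr cjw
Hunk 5: at line 2 remove [uhxh,cdt,kyv] add [dqyjw,xgojn,ovvsn] -> 8 lines: qqhov icce yqek dqyjw xgojn ovvsn ftjcr cjw
Hunk 6: at line 2 remove [yqek,dqyjw,xgojn] add [xbqrn,mpiq] -> 7 lines: qqhov icce xbqrn mpiq ovvsn ftjcr cjw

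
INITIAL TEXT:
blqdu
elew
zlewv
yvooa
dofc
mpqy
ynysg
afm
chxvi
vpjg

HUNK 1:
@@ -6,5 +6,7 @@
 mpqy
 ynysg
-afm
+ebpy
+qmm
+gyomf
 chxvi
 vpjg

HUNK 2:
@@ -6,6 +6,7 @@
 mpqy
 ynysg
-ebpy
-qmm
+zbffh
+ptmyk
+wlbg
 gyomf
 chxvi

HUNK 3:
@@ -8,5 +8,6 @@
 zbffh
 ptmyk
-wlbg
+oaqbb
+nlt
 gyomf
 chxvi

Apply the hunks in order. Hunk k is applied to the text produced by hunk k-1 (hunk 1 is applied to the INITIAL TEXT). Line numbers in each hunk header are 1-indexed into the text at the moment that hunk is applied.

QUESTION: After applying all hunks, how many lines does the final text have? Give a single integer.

Answer: 14

Derivation:
Hunk 1: at line 6 remove [afm] add [ebpy,qmm,gyomf] -> 12 lines: blqdu elew zlewv yvooa dofc mpqy ynysg ebpy qmm gyomf chxvi vpjg
Hunk 2: at line 6 remove [ebpy,qmm] add [zbffh,ptmyk,wlbg] -> 13 lines: blqdu elew zlewv yvooa dofc mpqy ynysg zbffh ptmyk wlbg gyomf chxvi vpjg
Hunk 3: at line 8 remove [wlbg] add [oaqbb,nlt] -> 14 lines: blqdu elew zlewv yvooa dofc mpqy ynysg zbffh ptmyk oaqbb nlt gyomf chxvi vpjg
Final line count: 14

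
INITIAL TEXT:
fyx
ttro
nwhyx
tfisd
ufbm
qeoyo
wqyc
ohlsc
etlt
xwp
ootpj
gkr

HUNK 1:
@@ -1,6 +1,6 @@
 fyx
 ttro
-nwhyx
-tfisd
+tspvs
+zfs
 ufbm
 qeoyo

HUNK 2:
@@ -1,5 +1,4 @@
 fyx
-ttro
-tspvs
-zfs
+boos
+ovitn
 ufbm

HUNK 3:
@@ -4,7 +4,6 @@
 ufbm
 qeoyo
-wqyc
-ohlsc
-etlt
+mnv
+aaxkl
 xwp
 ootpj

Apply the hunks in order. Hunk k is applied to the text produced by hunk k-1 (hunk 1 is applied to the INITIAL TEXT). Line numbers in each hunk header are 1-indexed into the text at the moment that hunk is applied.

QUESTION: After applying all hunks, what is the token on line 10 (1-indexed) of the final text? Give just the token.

Answer: gkr

Derivation:
Hunk 1: at line 1 remove [nwhyx,tfisd] add [tspvs,zfs] -> 12 lines: fyx ttro tspvs zfs ufbm qeoyo wqyc ohlsc etlt xwp ootpj gkr
Hunk 2: at line 1 remove [ttro,tspvs,zfs] add [boos,ovitn] -> 11 lines: fyx boos ovitn ufbm qeoyo wqyc ohlsc etlt xwp ootpj gkr
Hunk 3: at line 4 remove [wqyc,ohlsc,etlt] add [mnv,aaxkl] -> 10 lines: fyx boos ovitn ufbm qeoyo mnv aaxkl xwp ootpj gkr
Final line 10: gkr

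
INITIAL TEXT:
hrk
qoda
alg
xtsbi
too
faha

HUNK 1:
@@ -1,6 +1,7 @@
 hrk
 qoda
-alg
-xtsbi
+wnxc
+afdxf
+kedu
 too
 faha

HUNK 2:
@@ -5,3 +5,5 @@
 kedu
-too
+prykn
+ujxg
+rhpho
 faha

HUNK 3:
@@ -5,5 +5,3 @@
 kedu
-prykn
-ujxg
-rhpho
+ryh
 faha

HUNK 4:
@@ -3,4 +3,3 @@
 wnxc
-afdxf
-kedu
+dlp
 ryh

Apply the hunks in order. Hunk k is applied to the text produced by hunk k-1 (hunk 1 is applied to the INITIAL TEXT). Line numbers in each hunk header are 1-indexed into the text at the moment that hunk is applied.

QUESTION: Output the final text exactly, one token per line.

Answer: hrk
qoda
wnxc
dlp
ryh
faha

Derivation:
Hunk 1: at line 1 remove [alg,xtsbi] add [wnxc,afdxf,kedu] -> 7 lines: hrk qoda wnxc afdxf kedu too faha
Hunk 2: at line 5 remove [too] add [prykn,ujxg,rhpho] -> 9 lines: hrk qoda wnxc afdxf kedu prykn ujxg rhpho faha
Hunk 3: at line 5 remove [prykn,ujxg,rhpho] add [ryh] -> 7 lines: hrk qoda wnxc afdxf kedu ryh faha
Hunk 4: at line 3 remove [afdxf,kedu] add [dlp] -> 6 lines: hrk qoda wnxc dlp ryh faha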